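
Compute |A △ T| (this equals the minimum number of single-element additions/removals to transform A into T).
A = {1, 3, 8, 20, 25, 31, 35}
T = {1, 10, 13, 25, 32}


Set A = {1, 3, 8, 20, 25, 31, 35}
Set T = {1, 10, 13, 25, 32}
Elements to remove from A (in A, not in T): {3, 8, 20, 31, 35} → 5 removals
Elements to add to A (in T, not in A): {10, 13, 32} → 3 additions
Total edits = 5 + 3 = 8

8


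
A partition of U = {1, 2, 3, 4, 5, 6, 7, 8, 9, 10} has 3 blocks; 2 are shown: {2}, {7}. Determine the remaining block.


U = {1, 2, 3, 4, 5, 6, 7, 8, 9, 10}
Shown blocks: {2}, {7}
A partition's blocks are pairwise disjoint and cover U, so the missing block = U \ (union of shown blocks).
Union of shown blocks: {2, 7}
Missing block = U \ (union) = {1, 3, 4, 5, 6, 8, 9, 10}

{1, 3, 4, 5, 6, 8, 9, 10}


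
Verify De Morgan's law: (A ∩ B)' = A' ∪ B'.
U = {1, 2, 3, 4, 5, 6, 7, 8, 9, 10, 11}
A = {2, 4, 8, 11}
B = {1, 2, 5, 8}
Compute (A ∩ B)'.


U = {1, 2, 3, 4, 5, 6, 7, 8, 9, 10, 11}
A = {2, 4, 8, 11}, B = {1, 2, 5, 8}
A ∩ B = {2, 8}
(A ∩ B)' = U \ (A ∩ B) = {1, 3, 4, 5, 6, 7, 9, 10, 11}
Verification via A' ∪ B': A' = {1, 3, 5, 6, 7, 9, 10}, B' = {3, 4, 6, 7, 9, 10, 11}
A' ∪ B' = {1, 3, 4, 5, 6, 7, 9, 10, 11} ✓

{1, 3, 4, 5, 6, 7, 9, 10, 11}


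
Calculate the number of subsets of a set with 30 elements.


The set has 30 elements.
The power set contains all possible subsets.
|P(A)| = 2^|A| = 2^30 = 1073741824

1073741824


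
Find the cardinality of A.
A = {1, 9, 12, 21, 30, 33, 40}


Set A = {1, 9, 12, 21, 30, 33, 40}
Listing elements: 1, 9, 12, 21, 30, 33, 40
Counting: 7 elements
|A| = 7

7


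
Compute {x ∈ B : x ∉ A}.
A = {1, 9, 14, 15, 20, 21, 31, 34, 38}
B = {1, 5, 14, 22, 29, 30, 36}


Set A = {1, 9, 14, 15, 20, 21, 31, 34, 38}
Set B = {1, 5, 14, 22, 29, 30, 36}
Check each element of B against A:
1 ∈ A, 5 ∉ A (include), 14 ∈ A, 22 ∉ A (include), 29 ∉ A (include), 30 ∉ A (include), 36 ∉ A (include)
Elements of B not in A: {5, 22, 29, 30, 36}

{5, 22, 29, 30, 36}


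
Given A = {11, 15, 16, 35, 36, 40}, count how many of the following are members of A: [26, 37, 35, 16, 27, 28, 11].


Set A = {11, 15, 16, 35, 36, 40}
Candidates: [26, 37, 35, 16, 27, 28, 11]
Check each candidate:
26 ∉ A, 37 ∉ A, 35 ∈ A, 16 ∈ A, 27 ∉ A, 28 ∉ A, 11 ∈ A
Count of candidates in A: 3

3


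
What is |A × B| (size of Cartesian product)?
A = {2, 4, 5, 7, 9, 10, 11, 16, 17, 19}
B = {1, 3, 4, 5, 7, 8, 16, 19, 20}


Set A = {2, 4, 5, 7, 9, 10, 11, 16, 17, 19} has 10 elements.
Set B = {1, 3, 4, 5, 7, 8, 16, 19, 20} has 9 elements.
|A × B| = |A| × |B| = 10 × 9 = 90

90


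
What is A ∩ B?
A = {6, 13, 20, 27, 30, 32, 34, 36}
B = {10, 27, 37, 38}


Set A = {6, 13, 20, 27, 30, 32, 34, 36}
Set B = {10, 27, 37, 38}
A ∩ B includes only elements in both sets.
Check each element of A against B:
6 ✗, 13 ✗, 20 ✗, 27 ✓, 30 ✗, 32 ✗, 34 ✗, 36 ✗
A ∩ B = {27}

{27}


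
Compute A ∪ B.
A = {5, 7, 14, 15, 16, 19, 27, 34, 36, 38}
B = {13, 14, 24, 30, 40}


Set A = {5, 7, 14, 15, 16, 19, 27, 34, 36, 38}
Set B = {13, 14, 24, 30, 40}
A ∪ B includes all elements in either set.
Elements from A: {5, 7, 14, 15, 16, 19, 27, 34, 36, 38}
Elements from B not already included: {13, 24, 30, 40}
A ∪ B = {5, 7, 13, 14, 15, 16, 19, 24, 27, 30, 34, 36, 38, 40}

{5, 7, 13, 14, 15, 16, 19, 24, 27, 30, 34, 36, 38, 40}


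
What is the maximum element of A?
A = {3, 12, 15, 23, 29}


Set A = {3, 12, 15, 23, 29}
Elements in ascending order: 3, 12, 15, 23, 29
The largest element is 29.

29


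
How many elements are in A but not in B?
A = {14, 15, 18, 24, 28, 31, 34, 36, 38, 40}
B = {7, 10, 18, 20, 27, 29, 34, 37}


Set A = {14, 15, 18, 24, 28, 31, 34, 36, 38, 40}
Set B = {7, 10, 18, 20, 27, 29, 34, 37}
A \ B = {14, 15, 24, 28, 31, 36, 38, 40}
|A \ B| = 8

8


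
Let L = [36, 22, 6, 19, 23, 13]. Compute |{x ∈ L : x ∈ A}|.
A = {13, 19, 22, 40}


Set A = {13, 19, 22, 40}
Candidates: [36, 22, 6, 19, 23, 13]
Check each candidate:
36 ∉ A, 22 ∈ A, 6 ∉ A, 19 ∈ A, 23 ∉ A, 13 ∈ A
Count of candidates in A: 3

3


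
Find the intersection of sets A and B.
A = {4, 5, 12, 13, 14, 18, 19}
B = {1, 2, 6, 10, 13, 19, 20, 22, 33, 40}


Set A = {4, 5, 12, 13, 14, 18, 19}
Set B = {1, 2, 6, 10, 13, 19, 20, 22, 33, 40}
A ∩ B includes only elements in both sets.
Check each element of A against B:
4 ✗, 5 ✗, 12 ✗, 13 ✓, 14 ✗, 18 ✗, 19 ✓
A ∩ B = {13, 19}

{13, 19}


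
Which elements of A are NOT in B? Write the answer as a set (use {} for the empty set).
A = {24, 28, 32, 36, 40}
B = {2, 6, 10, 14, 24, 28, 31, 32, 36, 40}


Set A = {24, 28, 32, 36, 40}
Set B = {2, 6, 10, 14, 24, 28, 31, 32, 36, 40}
Check each element of A against B:
24 ∈ B, 28 ∈ B, 32 ∈ B, 36 ∈ B, 40 ∈ B
Elements of A not in B: {}

{}


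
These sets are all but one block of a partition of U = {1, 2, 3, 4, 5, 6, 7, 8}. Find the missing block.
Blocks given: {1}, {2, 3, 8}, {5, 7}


U = {1, 2, 3, 4, 5, 6, 7, 8}
Shown blocks: {1}, {2, 3, 8}, {5, 7}
A partition's blocks are pairwise disjoint and cover U, so the missing block = U \ (union of shown blocks).
Union of shown blocks: {1, 2, 3, 5, 7, 8}
Missing block = U \ (union) = {4, 6}

{4, 6}


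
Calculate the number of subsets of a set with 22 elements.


The set has 22 elements.
The power set contains all possible subsets.
|P(A)| = 2^|A| = 2^22 = 4194304

4194304


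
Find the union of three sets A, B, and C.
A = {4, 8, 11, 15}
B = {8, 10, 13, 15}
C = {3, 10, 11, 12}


Set A = {4, 8, 11, 15}
Set B = {8, 10, 13, 15}
Set C = {3, 10, 11, 12}
First, A ∪ B = {4, 8, 10, 11, 13, 15}
Then, (A ∪ B) ∪ C = {3, 4, 8, 10, 11, 12, 13, 15}

{3, 4, 8, 10, 11, 12, 13, 15}


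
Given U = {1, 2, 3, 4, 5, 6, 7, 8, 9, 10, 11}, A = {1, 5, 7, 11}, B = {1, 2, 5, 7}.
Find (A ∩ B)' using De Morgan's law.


U = {1, 2, 3, 4, 5, 6, 7, 8, 9, 10, 11}
A = {1, 5, 7, 11}, B = {1, 2, 5, 7}
A ∩ B = {1, 5, 7}
(A ∩ B)' = U \ (A ∩ B) = {2, 3, 4, 6, 8, 9, 10, 11}
Verification via A' ∪ B': A' = {2, 3, 4, 6, 8, 9, 10}, B' = {3, 4, 6, 8, 9, 10, 11}
A' ∪ B' = {2, 3, 4, 6, 8, 9, 10, 11} ✓

{2, 3, 4, 6, 8, 9, 10, 11}


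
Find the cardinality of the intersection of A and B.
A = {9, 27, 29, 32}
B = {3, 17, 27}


Set A = {9, 27, 29, 32}
Set B = {3, 17, 27}
A ∩ B = {27}
|A ∩ B| = 1

1


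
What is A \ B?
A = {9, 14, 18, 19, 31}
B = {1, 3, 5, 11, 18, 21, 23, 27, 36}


Set A = {9, 14, 18, 19, 31}
Set B = {1, 3, 5, 11, 18, 21, 23, 27, 36}
A \ B includes elements in A that are not in B.
Check each element of A:
9 (not in B, keep), 14 (not in B, keep), 18 (in B, remove), 19 (not in B, keep), 31 (not in B, keep)
A \ B = {9, 14, 19, 31}

{9, 14, 19, 31}


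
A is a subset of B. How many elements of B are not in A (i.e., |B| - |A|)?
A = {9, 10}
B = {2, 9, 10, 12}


Set A = {9, 10}, |A| = 2
Set B = {2, 9, 10, 12}, |B| = 4
Since A ⊆ B: B \ A = {2, 12}
|B| - |A| = 4 - 2 = 2

2


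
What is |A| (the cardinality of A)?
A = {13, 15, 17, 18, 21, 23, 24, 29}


Set A = {13, 15, 17, 18, 21, 23, 24, 29}
Listing elements: 13, 15, 17, 18, 21, 23, 24, 29
Counting: 8 elements
|A| = 8

8


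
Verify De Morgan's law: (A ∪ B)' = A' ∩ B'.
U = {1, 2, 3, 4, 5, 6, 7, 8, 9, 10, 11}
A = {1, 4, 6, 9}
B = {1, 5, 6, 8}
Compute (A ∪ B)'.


U = {1, 2, 3, 4, 5, 6, 7, 8, 9, 10, 11}
A = {1, 4, 6, 9}, B = {1, 5, 6, 8}
A ∪ B = {1, 4, 5, 6, 8, 9}
(A ∪ B)' = U \ (A ∪ B) = {2, 3, 7, 10, 11}
Verification via A' ∩ B': A' = {2, 3, 5, 7, 8, 10, 11}, B' = {2, 3, 4, 7, 9, 10, 11}
A' ∩ B' = {2, 3, 7, 10, 11} ✓

{2, 3, 7, 10, 11}


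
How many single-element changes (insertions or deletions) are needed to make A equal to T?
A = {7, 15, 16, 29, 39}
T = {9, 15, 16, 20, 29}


Set A = {7, 15, 16, 29, 39}
Set T = {9, 15, 16, 20, 29}
Elements to remove from A (in A, not in T): {7, 39} → 2 removals
Elements to add to A (in T, not in A): {9, 20} → 2 additions
Total edits = 2 + 2 = 4

4


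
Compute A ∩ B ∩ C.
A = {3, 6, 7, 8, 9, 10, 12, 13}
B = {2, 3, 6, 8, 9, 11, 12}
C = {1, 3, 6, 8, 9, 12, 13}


Set A = {3, 6, 7, 8, 9, 10, 12, 13}
Set B = {2, 3, 6, 8, 9, 11, 12}
Set C = {1, 3, 6, 8, 9, 12, 13}
First, A ∩ B = {3, 6, 8, 9, 12}
Then, (A ∩ B) ∩ C = {3, 6, 8, 9, 12}

{3, 6, 8, 9, 12}


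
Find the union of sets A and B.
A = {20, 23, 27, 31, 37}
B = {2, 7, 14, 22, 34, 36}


Set A = {20, 23, 27, 31, 37}
Set B = {2, 7, 14, 22, 34, 36}
A ∪ B includes all elements in either set.
Elements from A: {20, 23, 27, 31, 37}
Elements from B not already included: {2, 7, 14, 22, 34, 36}
A ∪ B = {2, 7, 14, 20, 22, 23, 27, 31, 34, 36, 37}

{2, 7, 14, 20, 22, 23, 27, 31, 34, 36, 37}


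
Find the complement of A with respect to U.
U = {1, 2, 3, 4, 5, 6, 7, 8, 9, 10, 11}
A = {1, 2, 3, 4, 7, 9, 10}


Universal set U = {1, 2, 3, 4, 5, 6, 7, 8, 9, 10, 11}
Set A = {1, 2, 3, 4, 7, 9, 10}
A' = U \ A = elements in U but not in A
Checking each element of U:
1 (in A, exclude), 2 (in A, exclude), 3 (in A, exclude), 4 (in A, exclude), 5 (not in A, include), 6 (not in A, include), 7 (in A, exclude), 8 (not in A, include), 9 (in A, exclude), 10 (in A, exclude), 11 (not in A, include)
A' = {5, 6, 8, 11}

{5, 6, 8, 11}


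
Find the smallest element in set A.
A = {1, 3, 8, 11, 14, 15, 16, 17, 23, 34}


Set A = {1, 3, 8, 11, 14, 15, 16, 17, 23, 34}
Elements in ascending order: 1, 3, 8, 11, 14, 15, 16, 17, 23, 34
The smallest element is 1.

1


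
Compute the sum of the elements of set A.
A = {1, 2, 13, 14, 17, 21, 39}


Set A = {1, 2, 13, 14, 17, 21, 39}
Sum = 1 + 2 + 13 + 14 + 17 + 21 + 39 = 107

107


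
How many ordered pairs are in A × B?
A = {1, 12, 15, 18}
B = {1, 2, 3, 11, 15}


Set A = {1, 12, 15, 18} has 4 elements.
Set B = {1, 2, 3, 11, 15} has 5 elements.
|A × B| = |A| × |B| = 4 × 5 = 20

20


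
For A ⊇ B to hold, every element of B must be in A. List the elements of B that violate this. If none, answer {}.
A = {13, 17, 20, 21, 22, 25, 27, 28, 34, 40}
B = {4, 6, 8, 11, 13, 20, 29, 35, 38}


Set A = {13, 17, 20, 21, 22, 25, 27, 28, 34, 40}
Set B = {4, 6, 8, 11, 13, 20, 29, 35, 38}
Check each element of B against A:
4 ∉ A (include), 6 ∉ A (include), 8 ∉ A (include), 11 ∉ A (include), 13 ∈ A, 20 ∈ A, 29 ∉ A (include), 35 ∉ A (include), 38 ∉ A (include)
Elements of B not in A: {4, 6, 8, 11, 29, 35, 38}

{4, 6, 8, 11, 29, 35, 38}


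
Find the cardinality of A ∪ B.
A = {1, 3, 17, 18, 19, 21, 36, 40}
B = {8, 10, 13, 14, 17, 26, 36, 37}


Set A = {1, 3, 17, 18, 19, 21, 36, 40}, |A| = 8
Set B = {8, 10, 13, 14, 17, 26, 36, 37}, |B| = 8
A ∩ B = {17, 36}, |A ∩ B| = 2
|A ∪ B| = |A| + |B| - |A ∩ B| = 8 + 8 - 2 = 14

14


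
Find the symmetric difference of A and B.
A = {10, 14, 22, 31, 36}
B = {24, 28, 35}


Set A = {10, 14, 22, 31, 36}
Set B = {24, 28, 35}
A △ B = (A \ B) ∪ (B \ A)
Elements in A but not B: {10, 14, 22, 31, 36}
Elements in B but not A: {24, 28, 35}
A △ B = {10, 14, 22, 24, 28, 31, 35, 36}

{10, 14, 22, 24, 28, 31, 35, 36}


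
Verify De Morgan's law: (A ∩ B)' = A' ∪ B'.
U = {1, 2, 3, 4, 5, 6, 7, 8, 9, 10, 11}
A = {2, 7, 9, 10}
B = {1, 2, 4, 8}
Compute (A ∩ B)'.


U = {1, 2, 3, 4, 5, 6, 7, 8, 9, 10, 11}
A = {2, 7, 9, 10}, B = {1, 2, 4, 8}
A ∩ B = {2}
(A ∩ B)' = U \ (A ∩ B) = {1, 3, 4, 5, 6, 7, 8, 9, 10, 11}
Verification via A' ∪ B': A' = {1, 3, 4, 5, 6, 8, 11}, B' = {3, 5, 6, 7, 9, 10, 11}
A' ∪ B' = {1, 3, 4, 5, 6, 7, 8, 9, 10, 11} ✓

{1, 3, 4, 5, 6, 7, 8, 9, 10, 11}


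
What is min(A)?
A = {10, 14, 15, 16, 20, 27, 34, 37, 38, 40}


Set A = {10, 14, 15, 16, 20, 27, 34, 37, 38, 40}
Elements in ascending order: 10, 14, 15, 16, 20, 27, 34, 37, 38, 40
The smallest element is 10.

10


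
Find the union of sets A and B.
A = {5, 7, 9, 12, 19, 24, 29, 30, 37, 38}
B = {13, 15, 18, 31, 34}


Set A = {5, 7, 9, 12, 19, 24, 29, 30, 37, 38}
Set B = {13, 15, 18, 31, 34}
A ∪ B includes all elements in either set.
Elements from A: {5, 7, 9, 12, 19, 24, 29, 30, 37, 38}
Elements from B not already included: {13, 15, 18, 31, 34}
A ∪ B = {5, 7, 9, 12, 13, 15, 18, 19, 24, 29, 30, 31, 34, 37, 38}

{5, 7, 9, 12, 13, 15, 18, 19, 24, 29, 30, 31, 34, 37, 38}


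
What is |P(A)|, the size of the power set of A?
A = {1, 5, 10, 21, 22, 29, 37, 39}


Set A = {1, 5, 10, 21, 22, 29, 37, 39}
|A| = 8
The power set P(A) contains all subsets of A.
|P(A)| = 2^|A| = 2^8 = 256

256


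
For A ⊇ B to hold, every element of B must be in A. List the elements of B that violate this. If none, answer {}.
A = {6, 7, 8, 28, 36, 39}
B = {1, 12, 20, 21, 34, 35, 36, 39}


Set A = {6, 7, 8, 28, 36, 39}
Set B = {1, 12, 20, 21, 34, 35, 36, 39}
Check each element of B against A:
1 ∉ A (include), 12 ∉ A (include), 20 ∉ A (include), 21 ∉ A (include), 34 ∉ A (include), 35 ∉ A (include), 36 ∈ A, 39 ∈ A
Elements of B not in A: {1, 12, 20, 21, 34, 35}

{1, 12, 20, 21, 34, 35}


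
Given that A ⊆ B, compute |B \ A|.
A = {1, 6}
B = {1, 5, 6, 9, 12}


Set A = {1, 6}, |A| = 2
Set B = {1, 5, 6, 9, 12}, |B| = 5
Since A ⊆ B: B \ A = {5, 9, 12}
|B| - |A| = 5 - 2 = 3

3


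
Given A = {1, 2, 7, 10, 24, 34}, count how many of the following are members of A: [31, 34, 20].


Set A = {1, 2, 7, 10, 24, 34}
Candidates: [31, 34, 20]
Check each candidate:
31 ∉ A, 34 ∈ A, 20 ∉ A
Count of candidates in A: 1

1


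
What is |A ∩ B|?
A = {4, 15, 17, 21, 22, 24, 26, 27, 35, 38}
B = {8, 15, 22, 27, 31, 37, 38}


Set A = {4, 15, 17, 21, 22, 24, 26, 27, 35, 38}
Set B = {8, 15, 22, 27, 31, 37, 38}
A ∩ B = {15, 22, 27, 38}
|A ∩ B| = 4

4


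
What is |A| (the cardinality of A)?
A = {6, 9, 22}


Set A = {6, 9, 22}
Listing elements: 6, 9, 22
Counting: 3 elements
|A| = 3

3


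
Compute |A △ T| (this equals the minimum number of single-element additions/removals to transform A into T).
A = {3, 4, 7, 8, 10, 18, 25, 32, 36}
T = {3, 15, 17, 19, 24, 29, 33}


Set A = {3, 4, 7, 8, 10, 18, 25, 32, 36}
Set T = {3, 15, 17, 19, 24, 29, 33}
Elements to remove from A (in A, not in T): {4, 7, 8, 10, 18, 25, 32, 36} → 8 removals
Elements to add to A (in T, not in A): {15, 17, 19, 24, 29, 33} → 6 additions
Total edits = 8 + 6 = 14

14


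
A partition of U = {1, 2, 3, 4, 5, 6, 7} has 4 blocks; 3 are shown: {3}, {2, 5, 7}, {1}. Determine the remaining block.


U = {1, 2, 3, 4, 5, 6, 7}
Shown blocks: {3}, {2, 5, 7}, {1}
A partition's blocks are pairwise disjoint and cover U, so the missing block = U \ (union of shown blocks).
Union of shown blocks: {1, 2, 3, 5, 7}
Missing block = U \ (union) = {4, 6}

{4, 6}


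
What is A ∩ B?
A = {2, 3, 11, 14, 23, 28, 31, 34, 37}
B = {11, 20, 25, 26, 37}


Set A = {2, 3, 11, 14, 23, 28, 31, 34, 37}
Set B = {11, 20, 25, 26, 37}
A ∩ B includes only elements in both sets.
Check each element of A against B:
2 ✗, 3 ✗, 11 ✓, 14 ✗, 23 ✗, 28 ✗, 31 ✗, 34 ✗, 37 ✓
A ∩ B = {11, 37}

{11, 37}


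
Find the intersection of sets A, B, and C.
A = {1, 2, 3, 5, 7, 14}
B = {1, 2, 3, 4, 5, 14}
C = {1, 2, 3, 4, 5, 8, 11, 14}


Set A = {1, 2, 3, 5, 7, 14}
Set B = {1, 2, 3, 4, 5, 14}
Set C = {1, 2, 3, 4, 5, 8, 11, 14}
First, A ∩ B = {1, 2, 3, 5, 14}
Then, (A ∩ B) ∩ C = {1, 2, 3, 5, 14}

{1, 2, 3, 5, 14}


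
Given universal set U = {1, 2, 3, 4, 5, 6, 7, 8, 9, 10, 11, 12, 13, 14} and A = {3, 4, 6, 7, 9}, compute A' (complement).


Universal set U = {1, 2, 3, 4, 5, 6, 7, 8, 9, 10, 11, 12, 13, 14}
Set A = {3, 4, 6, 7, 9}
A' = U \ A = elements in U but not in A
Checking each element of U:
1 (not in A, include), 2 (not in A, include), 3 (in A, exclude), 4 (in A, exclude), 5 (not in A, include), 6 (in A, exclude), 7 (in A, exclude), 8 (not in A, include), 9 (in A, exclude), 10 (not in A, include), 11 (not in A, include), 12 (not in A, include), 13 (not in A, include), 14 (not in A, include)
A' = {1, 2, 5, 8, 10, 11, 12, 13, 14}

{1, 2, 5, 8, 10, 11, 12, 13, 14}


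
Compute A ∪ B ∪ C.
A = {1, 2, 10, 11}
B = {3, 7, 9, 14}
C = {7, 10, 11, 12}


Set A = {1, 2, 10, 11}
Set B = {3, 7, 9, 14}
Set C = {7, 10, 11, 12}
First, A ∪ B = {1, 2, 3, 7, 9, 10, 11, 14}
Then, (A ∪ B) ∪ C = {1, 2, 3, 7, 9, 10, 11, 12, 14}

{1, 2, 3, 7, 9, 10, 11, 12, 14}


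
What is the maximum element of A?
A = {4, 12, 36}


Set A = {4, 12, 36}
Elements in ascending order: 4, 12, 36
The largest element is 36.

36


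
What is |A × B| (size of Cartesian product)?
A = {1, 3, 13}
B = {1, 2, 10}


Set A = {1, 3, 13} has 3 elements.
Set B = {1, 2, 10} has 3 elements.
|A × B| = |A| × |B| = 3 × 3 = 9

9


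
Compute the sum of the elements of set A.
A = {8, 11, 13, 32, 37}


Set A = {8, 11, 13, 32, 37}
Sum = 8 + 11 + 13 + 32 + 37 = 101

101


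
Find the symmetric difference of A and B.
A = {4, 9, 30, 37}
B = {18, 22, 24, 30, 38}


Set A = {4, 9, 30, 37}
Set B = {18, 22, 24, 30, 38}
A △ B = (A \ B) ∪ (B \ A)
Elements in A but not B: {4, 9, 37}
Elements in B but not A: {18, 22, 24, 38}
A △ B = {4, 9, 18, 22, 24, 37, 38}

{4, 9, 18, 22, 24, 37, 38}


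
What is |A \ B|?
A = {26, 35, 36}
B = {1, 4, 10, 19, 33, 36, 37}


Set A = {26, 35, 36}
Set B = {1, 4, 10, 19, 33, 36, 37}
A \ B = {26, 35}
|A \ B| = 2

2


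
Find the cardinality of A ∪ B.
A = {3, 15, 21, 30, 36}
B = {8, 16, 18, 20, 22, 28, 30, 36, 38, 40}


Set A = {3, 15, 21, 30, 36}, |A| = 5
Set B = {8, 16, 18, 20, 22, 28, 30, 36, 38, 40}, |B| = 10
A ∩ B = {30, 36}, |A ∩ B| = 2
|A ∪ B| = |A| + |B| - |A ∩ B| = 5 + 10 - 2 = 13

13


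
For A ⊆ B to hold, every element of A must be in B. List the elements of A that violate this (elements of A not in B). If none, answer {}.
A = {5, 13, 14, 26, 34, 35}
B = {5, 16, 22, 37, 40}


Set A = {5, 13, 14, 26, 34, 35}
Set B = {5, 16, 22, 37, 40}
Check each element of A against B:
5 ∈ B, 13 ∉ B (include), 14 ∉ B (include), 26 ∉ B (include), 34 ∉ B (include), 35 ∉ B (include)
Elements of A not in B: {13, 14, 26, 34, 35}

{13, 14, 26, 34, 35}


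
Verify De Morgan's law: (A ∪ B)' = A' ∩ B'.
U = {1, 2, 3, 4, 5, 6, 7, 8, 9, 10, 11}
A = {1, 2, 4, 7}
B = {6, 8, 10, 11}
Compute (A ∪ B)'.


U = {1, 2, 3, 4, 5, 6, 7, 8, 9, 10, 11}
A = {1, 2, 4, 7}, B = {6, 8, 10, 11}
A ∪ B = {1, 2, 4, 6, 7, 8, 10, 11}
(A ∪ B)' = U \ (A ∪ B) = {3, 5, 9}
Verification via A' ∩ B': A' = {3, 5, 6, 8, 9, 10, 11}, B' = {1, 2, 3, 4, 5, 7, 9}
A' ∩ B' = {3, 5, 9} ✓

{3, 5, 9}


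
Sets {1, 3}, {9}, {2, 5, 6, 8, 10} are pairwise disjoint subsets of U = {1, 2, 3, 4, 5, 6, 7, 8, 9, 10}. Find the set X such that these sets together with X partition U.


U = {1, 2, 3, 4, 5, 6, 7, 8, 9, 10}
Shown blocks: {1, 3}, {9}, {2, 5, 6, 8, 10}
A partition's blocks are pairwise disjoint and cover U, so the missing block = U \ (union of shown blocks).
Union of shown blocks: {1, 2, 3, 5, 6, 8, 9, 10}
Missing block = U \ (union) = {4, 7}

{4, 7}


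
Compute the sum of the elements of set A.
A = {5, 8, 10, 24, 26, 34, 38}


Set A = {5, 8, 10, 24, 26, 34, 38}
Sum = 5 + 8 + 10 + 24 + 26 + 34 + 38 = 145

145


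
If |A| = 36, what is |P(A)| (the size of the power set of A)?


The set has 36 elements.
The power set contains all possible subsets.
|P(A)| = 2^|A| = 2^36 = 68719476736

68719476736


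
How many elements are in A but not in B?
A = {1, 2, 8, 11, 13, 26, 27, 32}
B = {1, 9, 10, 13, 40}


Set A = {1, 2, 8, 11, 13, 26, 27, 32}
Set B = {1, 9, 10, 13, 40}
A \ B = {2, 8, 11, 26, 27, 32}
|A \ B| = 6

6


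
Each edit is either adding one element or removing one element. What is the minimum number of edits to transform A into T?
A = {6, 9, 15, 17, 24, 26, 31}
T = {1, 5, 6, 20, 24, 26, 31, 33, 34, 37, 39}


Set A = {6, 9, 15, 17, 24, 26, 31}
Set T = {1, 5, 6, 20, 24, 26, 31, 33, 34, 37, 39}
Elements to remove from A (in A, not in T): {9, 15, 17} → 3 removals
Elements to add to A (in T, not in A): {1, 5, 20, 33, 34, 37, 39} → 7 additions
Total edits = 3 + 7 = 10

10


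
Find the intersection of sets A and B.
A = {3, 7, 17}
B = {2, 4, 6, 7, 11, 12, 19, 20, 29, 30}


Set A = {3, 7, 17}
Set B = {2, 4, 6, 7, 11, 12, 19, 20, 29, 30}
A ∩ B includes only elements in both sets.
Check each element of A against B:
3 ✗, 7 ✓, 17 ✗
A ∩ B = {7}

{7}


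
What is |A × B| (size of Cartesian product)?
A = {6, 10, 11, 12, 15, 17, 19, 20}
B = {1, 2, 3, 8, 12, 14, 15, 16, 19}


Set A = {6, 10, 11, 12, 15, 17, 19, 20} has 8 elements.
Set B = {1, 2, 3, 8, 12, 14, 15, 16, 19} has 9 elements.
|A × B| = |A| × |B| = 8 × 9 = 72

72


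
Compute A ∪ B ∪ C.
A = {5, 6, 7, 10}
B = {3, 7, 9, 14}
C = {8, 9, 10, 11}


Set A = {5, 6, 7, 10}
Set B = {3, 7, 9, 14}
Set C = {8, 9, 10, 11}
First, A ∪ B = {3, 5, 6, 7, 9, 10, 14}
Then, (A ∪ B) ∪ C = {3, 5, 6, 7, 8, 9, 10, 11, 14}

{3, 5, 6, 7, 8, 9, 10, 11, 14}


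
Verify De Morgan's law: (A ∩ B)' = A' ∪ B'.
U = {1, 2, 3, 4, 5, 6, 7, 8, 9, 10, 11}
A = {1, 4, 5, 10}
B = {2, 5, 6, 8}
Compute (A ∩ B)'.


U = {1, 2, 3, 4, 5, 6, 7, 8, 9, 10, 11}
A = {1, 4, 5, 10}, B = {2, 5, 6, 8}
A ∩ B = {5}
(A ∩ B)' = U \ (A ∩ B) = {1, 2, 3, 4, 6, 7, 8, 9, 10, 11}
Verification via A' ∪ B': A' = {2, 3, 6, 7, 8, 9, 11}, B' = {1, 3, 4, 7, 9, 10, 11}
A' ∪ B' = {1, 2, 3, 4, 6, 7, 8, 9, 10, 11} ✓

{1, 2, 3, 4, 6, 7, 8, 9, 10, 11}


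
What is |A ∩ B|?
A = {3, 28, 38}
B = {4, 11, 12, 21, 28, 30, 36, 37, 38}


Set A = {3, 28, 38}
Set B = {4, 11, 12, 21, 28, 30, 36, 37, 38}
A ∩ B = {28, 38}
|A ∩ B| = 2

2


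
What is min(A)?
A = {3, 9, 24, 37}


Set A = {3, 9, 24, 37}
Elements in ascending order: 3, 9, 24, 37
The smallest element is 3.

3


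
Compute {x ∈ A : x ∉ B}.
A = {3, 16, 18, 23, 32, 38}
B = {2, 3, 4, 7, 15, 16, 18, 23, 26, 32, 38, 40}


Set A = {3, 16, 18, 23, 32, 38}
Set B = {2, 3, 4, 7, 15, 16, 18, 23, 26, 32, 38, 40}
Check each element of A against B:
3 ∈ B, 16 ∈ B, 18 ∈ B, 23 ∈ B, 32 ∈ B, 38 ∈ B
Elements of A not in B: {}

{}


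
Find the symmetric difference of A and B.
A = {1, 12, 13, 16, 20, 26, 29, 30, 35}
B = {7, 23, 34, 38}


Set A = {1, 12, 13, 16, 20, 26, 29, 30, 35}
Set B = {7, 23, 34, 38}
A △ B = (A \ B) ∪ (B \ A)
Elements in A but not B: {1, 12, 13, 16, 20, 26, 29, 30, 35}
Elements in B but not A: {7, 23, 34, 38}
A △ B = {1, 7, 12, 13, 16, 20, 23, 26, 29, 30, 34, 35, 38}

{1, 7, 12, 13, 16, 20, 23, 26, 29, 30, 34, 35, 38}


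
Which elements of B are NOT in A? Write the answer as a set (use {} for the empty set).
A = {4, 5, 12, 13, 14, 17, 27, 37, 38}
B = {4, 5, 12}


Set A = {4, 5, 12, 13, 14, 17, 27, 37, 38}
Set B = {4, 5, 12}
Check each element of B against A:
4 ∈ A, 5 ∈ A, 12 ∈ A
Elements of B not in A: {}

{}


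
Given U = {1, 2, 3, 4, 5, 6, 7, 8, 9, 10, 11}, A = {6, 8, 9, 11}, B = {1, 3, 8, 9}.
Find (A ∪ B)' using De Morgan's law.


U = {1, 2, 3, 4, 5, 6, 7, 8, 9, 10, 11}
A = {6, 8, 9, 11}, B = {1, 3, 8, 9}
A ∪ B = {1, 3, 6, 8, 9, 11}
(A ∪ B)' = U \ (A ∪ B) = {2, 4, 5, 7, 10}
Verification via A' ∩ B': A' = {1, 2, 3, 4, 5, 7, 10}, B' = {2, 4, 5, 6, 7, 10, 11}
A' ∩ B' = {2, 4, 5, 7, 10} ✓

{2, 4, 5, 7, 10}


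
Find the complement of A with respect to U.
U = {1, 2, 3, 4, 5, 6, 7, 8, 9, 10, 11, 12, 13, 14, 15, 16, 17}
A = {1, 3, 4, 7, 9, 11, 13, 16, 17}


Universal set U = {1, 2, 3, 4, 5, 6, 7, 8, 9, 10, 11, 12, 13, 14, 15, 16, 17}
Set A = {1, 3, 4, 7, 9, 11, 13, 16, 17}
A' = U \ A = elements in U but not in A
Checking each element of U:
1 (in A, exclude), 2 (not in A, include), 3 (in A, exclude), 4 (in A, exclude), 5 (not in A, include), 6 (not in A, include), 7 (in A, exclude), 8 (not in A, include), 9 (in A, exclude), 10 (not in A, include), 11 (in A, exclude), 12 (not in A, include), 13 (in A, exclude), 14 (not in A, include), 15 (not in A, include), 16 (in A, exclude), 17 (in A, exclude)
A' = {2, 5, 6, 8, 10, 12, 14, 15}

{2, 5, 6, 8, 10, 12, 14, 15}


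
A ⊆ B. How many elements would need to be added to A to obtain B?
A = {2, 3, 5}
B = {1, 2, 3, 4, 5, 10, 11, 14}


Set A = {2, 3, 5}, |A| = 3
Set B = {1, 2, 3, 4, 5, 10, 11, 14}, |B| = 8
Since A ⊆ B: B \ A = {1, 4, 10, 11, 14}
|B| - |A| = 8 - 3 = 5

5


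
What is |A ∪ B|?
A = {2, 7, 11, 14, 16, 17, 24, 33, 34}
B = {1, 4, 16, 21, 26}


Set A = {2, 7, 11, 14, 16, 17, 24, 33, 34}, |A| = 9
Set B = {1, 4, 16, 21, 26}, |B| = 5
A ∩ B = {16}, |A ∩ B| = 1
|A ∪ B| = |A| + |B| - |A ∩ B| = 9 + 5 - 1 = 13

13


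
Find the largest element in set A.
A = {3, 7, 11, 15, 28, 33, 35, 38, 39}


Set A = {3, 7, 11, 15, 28, 33, 35, 38, 39}
Elements in ascending order: 3, 7, 11, 15, 28, 33, 35, 38, 39
The largest element is 39.

39


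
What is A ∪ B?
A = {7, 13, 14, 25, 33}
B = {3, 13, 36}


Set A = {7, 13, 14, 25, 33}
Set B = {3, 13, 36}
A ∪ B includes all elements in either set.
Elements from A: {7, 13, 14, 25, 33}
Elements from B not already included: {3, 36}
A ∪ B = {3, 7, 13, 14, 25, 33, 36}

{3, 7, 13, 14, 25, 33, 36}


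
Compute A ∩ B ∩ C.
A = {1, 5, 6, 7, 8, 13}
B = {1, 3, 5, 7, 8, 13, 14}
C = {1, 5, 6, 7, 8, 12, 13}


Set A = {1, 5, 6, 7, 8, 13}
Set B = {1, 3, 5, 7, 8, 13, 14}
Set C = {1, 5, 6, 7, 8, 12, 13}
First, A ∩ B = {1, 5, 7, 8, 13}
Then, (A ∩ B) ∩ C = {1, 5, 7, 8, 13}

{1, 5, 7, 8, 13}


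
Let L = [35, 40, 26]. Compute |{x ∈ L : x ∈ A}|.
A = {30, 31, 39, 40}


Set A = {30, 31, 39, 40}
Candidates: [35, 40, 26]
Check each candidate:
35 ∉ A, 40 ∈ A, 26 ∉ A
Count of candidates in A: 1

1


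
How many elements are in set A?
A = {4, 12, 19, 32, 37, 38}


Set A = {4, 12, 19, 32, 37, 38}
Listing elements: 4, 12, 19, 32, 37, 38
Counting: 6 elements
|A| = 6

6


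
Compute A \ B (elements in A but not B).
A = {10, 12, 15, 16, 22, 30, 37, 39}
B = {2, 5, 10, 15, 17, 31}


Set A = {10, 12, 15, 16, 22, 30, 37, 39}
Set B = {2, 5, 10, 15, 17, 31}
A \ B includes elements in A that are not in B.
Check each element of A:
10 (in B, remove), 12 (not in B, keep), 15 (in B, remove), 16 (not in B, keep), 22 (not in B, keep), 30 (not in B, keep), 37 (not in B, keep), 39 (not in B, keep)
A \ B = {12, 16, 22, 30, 37, 39}

{12, 16, 22, 30, 37, 39}


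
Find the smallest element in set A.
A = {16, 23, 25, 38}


Set A = {16, 23, 25, 38}
Elements in ascending order: 16, 23, 25, 38
The smallest element is 16.

16


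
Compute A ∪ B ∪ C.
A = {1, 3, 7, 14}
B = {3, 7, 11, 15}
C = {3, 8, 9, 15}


Set A = {1, 3, 7, 14}
Set B = {3, 7, 11, 15}
Set C = {3, 8, 9, 15}
First, A ∪ B = {1, 3, 7, 11, 14, 15}
Then, (A ∪ B) ∪ C = {1, 3, 7, 8, 9, 11, 14, 15}

{1, 3, 7, 8, 9, 11, 14, 15}


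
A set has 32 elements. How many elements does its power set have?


The set has 32 elements.
The power set contains all possible subsets.
|P(A)| = 2^|A| = 2^32 = 4294967296

4294967296


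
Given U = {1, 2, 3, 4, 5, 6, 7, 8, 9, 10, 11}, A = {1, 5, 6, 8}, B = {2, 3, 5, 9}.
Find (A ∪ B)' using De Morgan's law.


U = {1, 2, 3, 4, 5, 6, 7, 8, 9, 10, 11}
A = {1, 5, 6, 8}, B = {2, 3, 5, 9}
A ∪ B = {1, 2, 3, 5, 6, 8, 9}
(A ∪ B)' = U \ (A ∪ B) = {4, 7, 10, 11}
Verification via A' ∩ B': A' = {2, 3, 4, 7, 9, 10, 11}, B' = {1, 4, 6, 7, 8, 10, 11}
A' ∩ B' = {4, 7, 10, 11} ✓

{4, 7, 10, 11}


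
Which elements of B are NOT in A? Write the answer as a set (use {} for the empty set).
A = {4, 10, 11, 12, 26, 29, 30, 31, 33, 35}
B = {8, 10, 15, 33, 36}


Set A = {4, 10, 11, 12, 26, 29, 30, 31, 33, 35}
Set B = {8, 10, 15, 33, 36}
Check each element of B against A:
8 ∉ A (include), 10 ∈ A, 15 ∉ A (include), 33 ∈ A, 36 ∉ A (include)
Elements of B not in A: {8, 15, 36}

{8, 15, 36}


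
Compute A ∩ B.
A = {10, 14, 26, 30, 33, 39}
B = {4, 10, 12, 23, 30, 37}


Set A = {10, 14, 26, 30, 33, 39}
Set B = {4, 10, 12, 23, 30, 37}
A ∩ B includes only elements in both sets.
Check each element of A against B:
10 ✓, 14 ✗, 26 ✗, 30 ✓, 33 ✗, 39 ✗
A ∩ B = {10, 30}

{10, 30}


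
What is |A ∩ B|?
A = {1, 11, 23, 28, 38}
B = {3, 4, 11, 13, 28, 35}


Set A = {1, 11, 23, 28, 38}
Set B = {3, 4, 11, 13, 28, 35}
A ∩ B = {11, 28}
|A ∩ B| = 2

2


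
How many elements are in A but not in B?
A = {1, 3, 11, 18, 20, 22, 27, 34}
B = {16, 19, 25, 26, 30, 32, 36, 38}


Set A = {1, 3, 11, 18, 20, 22, 27, 34}
Set B = {16, 19, 25, 26, 30, 32, 36, 38}
A \ B = {1, 3, 11, 18, 20, 22, 27, 34}
|A \ B| = 8

8


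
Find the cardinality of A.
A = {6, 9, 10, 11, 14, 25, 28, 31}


Set A = {6, 9, 10, 11, 14, 25, 28, 31}
Listing elements: 6, 9, 10, 11, 14, 25, 28, 31
Counting: 8 elements
|A| = 8

8


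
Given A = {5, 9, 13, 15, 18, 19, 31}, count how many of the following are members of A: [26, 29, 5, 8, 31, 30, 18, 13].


Set A = {5, 9, 13, 15, 18, 19, 31}
Candidates: [26, 29, 5, 8, 31, 30, 18, 13]
Check each candidate:
26 ∉ A, 29 ∉ A, 5 ∈ A, 8 ∉ A, 31 ∈ A, 30 ∉ A, 18 ∈ A, 13 ∈ A
Count of candidates in A: 4

4


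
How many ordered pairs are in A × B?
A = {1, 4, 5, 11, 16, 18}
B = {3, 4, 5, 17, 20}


Set A = {1, 4, 5, 11, 16, 18} has 6 elements.
Set B = {3, 4, 5, 17, 20} has 5 elements.
|A × B| = |A| × |B| = 6 × 5 = 30

30


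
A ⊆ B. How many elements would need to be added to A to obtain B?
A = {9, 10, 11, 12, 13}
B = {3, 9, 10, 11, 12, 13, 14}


Set A = {9, 10, 11, 12, 13}, |A| = 5
Set B = {3, 9, 10, 11, 12, 13, 14}, |B| = 7
Since A ⊆ B: B \ A = {3, 14}
|B| - |A| = 7 - 5 = 2

2


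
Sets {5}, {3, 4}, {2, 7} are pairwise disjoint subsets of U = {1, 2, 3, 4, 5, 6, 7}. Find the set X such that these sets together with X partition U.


U = {1, 2, 3, 4, 5, 6, 7}
Shown blocks: {5}, {3, 4}, {2, 7}
A partition's blocks are pairwise disjoint and cover U, so the missing block = U \ (union of shown blocks).
Union of shown blocks: {2, 3, 4, 5, 7}
Missing block = U \ (union) = {1, 6}

{1, 6}


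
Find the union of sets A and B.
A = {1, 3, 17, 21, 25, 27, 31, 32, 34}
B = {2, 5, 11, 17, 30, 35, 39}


Set A = {1, 3, 17, 21, 25, 27, 31, 32, 34}
Set B = {2, 5, 11, 17, 30, 35, 39}
A ∪ B includes all elements in either set.
Elements from A: {1, 3, 17, 21, 25, 27, 31, 32, 34}
Elements from B not already included: {2, 5, 11, 30, 35, 39}
A ∪ B = {1, 2, 3, 5, 11, 17, 21, 25, 27, 30, 31, 32, 34, 35, 39}

{1, 2, 3, 5, 11, 17, 21, 25, 27, 30, 31, 32, 34, 35, 39}


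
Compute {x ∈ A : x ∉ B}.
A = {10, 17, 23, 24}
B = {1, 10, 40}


Set A = {10, 17, 23, 24}
Set B = {1, 10, 40}
Check each element of A against B:
10 ∈ B, 17 ∉ B (include), 23 ∉ B (include), 24 ∉ B (include)
Elements of A not in B: {17, 23, 24}

{17, 23, 24}


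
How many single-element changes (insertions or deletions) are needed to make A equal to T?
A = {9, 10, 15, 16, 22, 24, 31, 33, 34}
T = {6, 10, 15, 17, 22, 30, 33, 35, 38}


Set A = {9, 10, 15, 16, 22, 24, 31, 33, 34}
Set T = {6, 10, 15, 17, 22, 30, 33, 35, 38}
Elements to remove from A (in A, not in T): {9, 16, 24, 31, 34} → 5 removals
Elements to add to A (in T, not in A): {6, 17, 30, 35, 38} → 5 additions
Total edits = 5 + 5 = 10

10


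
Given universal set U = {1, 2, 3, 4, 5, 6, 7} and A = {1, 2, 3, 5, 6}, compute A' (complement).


Universal set U = {1, 2, 3, 4, 5, 6, 7}
Set A = {1, 2, 3, 5, 6}
A' = U \ A = elements in U but not in A
Checking each element of U:
1 (in A, exclude), 2 (in A, exclude), 3 (in A, exclude), 4 (not in A, include), 5 (in A, exclude), 6 (in A, exclude), 7 (not in A, include)
A' = {4, 7}

{4, 7}


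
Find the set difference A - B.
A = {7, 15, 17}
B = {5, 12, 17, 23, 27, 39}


Set A = {7, 15, 17}
Set B = {5, 12, 17, 23, 27, 39}
A \ B includes elements in A that are not in B.
Check each element of A:
7 (not in B, keep), 15 (not in B, keep), 17 (in B, remove)
A \ B = {7, 15}

{7, 15}


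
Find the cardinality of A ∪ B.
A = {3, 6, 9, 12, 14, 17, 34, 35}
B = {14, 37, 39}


Set A = {3, 6, 9, 12, 14, 17, 34, 35}, |A| = 8
Set B = {14, 37, 39}, |B| = 3
A ∩ B = {14}, |A ∩ B| = 1
|A ∪ B| = |A| + |B| - |A ∩ B| = 8 + 3 - 1 = 10

10


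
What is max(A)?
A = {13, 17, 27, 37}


Set A = {13, 17, 27, 37}
Elements in ascending order: 13, 17, 27, 37
The largest element is 37.

37


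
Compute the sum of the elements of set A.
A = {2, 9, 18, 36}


Set A = {2, 9, 18, 36}
Sum = 2 + 9 + 18 + 36 = 65

65


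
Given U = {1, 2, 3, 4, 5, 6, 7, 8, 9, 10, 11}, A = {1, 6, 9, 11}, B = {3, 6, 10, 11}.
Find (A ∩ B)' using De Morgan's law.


U = {1, 2, 3, 4, 5, 6, 7, 8, 9, 10, 11}
A = {1, 6, 9, 11}, B = {3, 6, 10, 11}
A ∩ B = {6, 11}
(A ∩ B)' = U \ (A ∩ B) = {1, 2, 3, 4, 5, 7, 8, 9, 10}
Verification via A' ∪ B': A' = {2, 3, 4, 5, 7, 8, 10}, B' = {1, 2, 4, 5, 7, 8, 9}
A' ∪ B' = {1, 2, 3, 4, 5, 7, 8, 9, 10} ✓

{1, 2, 3, 4, 5, 7, 8, 9, 10}


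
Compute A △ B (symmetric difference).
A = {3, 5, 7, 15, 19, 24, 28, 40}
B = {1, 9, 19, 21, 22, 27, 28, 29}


Set A = {3, 5, 7, 15, 19, 24, 28, 40}
Set B = {1, 9, 19, 21, 22, 27, 28, 29}
A △ B = (A \ B) ∪ (B \ A)
Elements in A but not B: {3, 5, 7, 15, 24, 40}
Elements in B but not A: {1, 9, 21, 22, 27, 29}
A △ B = {1, 3, 5, 7, 9, 15, 21, 22, 24, 27, 29, 40}

{1, 3, 5, 7, 9, 15, 21, 22, 24, 27, 29, 40}


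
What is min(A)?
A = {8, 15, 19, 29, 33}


Set A = {8, 15, 19, 29, 33}
Elements in ascending order: 8, 15, 19, 29, 33
The smallest element is 8.

8


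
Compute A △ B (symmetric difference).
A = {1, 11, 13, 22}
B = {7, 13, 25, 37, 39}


Set A = {1, 11, 13, 22}
Set B = {7, 13, 25, 37, 39}
A △ B = (A \ B) ∪ (B \ A)
Elements in A but not B: {1, 11, 22}
Elements in B but not A: {7, 25, 37, 39}
A △ B = {1, 7, 11, 22, 25, 37, 39}

{1, 7, 11, 22, 25, 37, 39}


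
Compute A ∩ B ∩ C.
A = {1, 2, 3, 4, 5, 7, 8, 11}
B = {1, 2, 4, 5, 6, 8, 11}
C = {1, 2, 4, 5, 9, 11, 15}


Set A = {1, 2, 3, 4, 5, 7, 8, 11}
Set B = {1, 2, 4, 5, 6, 8, 11}
Set C = {1, 2, 4, 5, 9, 11, 15}
First, A ∩ B = {1, 2, 4, 5, 8, 11}
Then, (A ∩ B) ∩ C = {1, 2, 4, 5, 11}

{1, 2, 4, 5, 11}


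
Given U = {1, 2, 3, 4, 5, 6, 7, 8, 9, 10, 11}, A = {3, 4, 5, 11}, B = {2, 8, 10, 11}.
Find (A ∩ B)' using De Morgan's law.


U = {1, 2, 3, 4, 5, 6, 7, 8, 9, 10, 11}
A = {3, 4, 5, 11}, B = {2, 8, 10, 11}
A ∩ B = {11}
(A ∩ B)' = U \ (A ∩ B) = {1, 2, 3, 4, 5, 6, 7, 8, 9, 10}
Verification via A' ∪ B': A' = {1, 2, 6, 7, 8, 9, 10}, B' = {1, 3, 4, 5, 6, 7, 9}
A' ∪ B' = {1, 2, 3, 4, 5, 6, 7, 8, 9, 10} ✓

{1, 2, 3, 4, 5, 6, 7, 8, 9, 10}


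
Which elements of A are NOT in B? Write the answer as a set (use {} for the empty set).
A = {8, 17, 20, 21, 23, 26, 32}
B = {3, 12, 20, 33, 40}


Set A = {8, 17, 20, 21, 23, 26, 32}
Set B = {3, 12, 20, 33, 40}
Check each element of A against B:
8 ∉ B (include), 17 ∉ B (include), 20 ∈ B, 21 ∉ B (include), 23 ∉ B (include), 26 ∉ B (include), 32 ∉ B (include)
Elements of A not in B: {8, 17, 21, 23, 26, 32}

{8, 17, 21, 23, 26, 32}


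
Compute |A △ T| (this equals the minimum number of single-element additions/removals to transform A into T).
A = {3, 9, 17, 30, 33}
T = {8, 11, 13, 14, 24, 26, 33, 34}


Set A = {3, 9, 17, 30, 33}
Set T = {8, 11, 13, 14, 24, 26, 33, 34}
Elements to remove from A (in A, not in T): {3, 9, 17, 30} → 4 removals
Elements to add to A (in T, not in A): {8, 11, 13, 14, 24, 26, 34} → 7 additions
Total edits = 4 + 7 = 11

11


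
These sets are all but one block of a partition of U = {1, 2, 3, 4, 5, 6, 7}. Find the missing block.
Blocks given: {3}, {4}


U = {1, 2, 3, 4, 5, 6, 7}
Shown blocks: {3}, {4}
A partition's blocks are pairwise disjoint and cover U, so the missing block = U \ (union of shown blocks).
Union of shown blocks: {3, 4}
Missing block = U \ (union) = {1, 2, 5, 6, 7}

{1, 2, 5, 6, 7}


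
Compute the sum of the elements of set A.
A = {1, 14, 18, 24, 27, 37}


Set A = {1, 14, 18, 24, 27, 37}
Sum = 1 + 14 + 18 + 24 + 27 + 37 = 121

121


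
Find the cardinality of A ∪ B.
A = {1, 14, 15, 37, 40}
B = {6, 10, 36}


Set A = {1, 14, 15, 37, 40}, |A| = 5
Set B = {6, 10, 36}, |B| = 3
A ∩ B = {}, |A ∩ B| = 0
|A ∪ B| = |A| + |B| - |A ∩ B| = 5 + 3 - 0 = 8

8


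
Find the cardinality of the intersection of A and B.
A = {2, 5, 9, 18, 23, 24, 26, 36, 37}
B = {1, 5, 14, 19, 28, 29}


Set A = {2, 5, 9, 18, 23, 24, 26, 36, 37}
Set B = {1, 5, 14, 19, 28, 29}
A ∩ B = {5}
|A ∩ B| = 1

1


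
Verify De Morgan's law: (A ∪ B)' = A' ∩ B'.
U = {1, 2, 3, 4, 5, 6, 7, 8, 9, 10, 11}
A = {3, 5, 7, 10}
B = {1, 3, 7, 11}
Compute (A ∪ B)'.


U = {1, 2, 3, 4, 5, 6, 7, 8, 9, 10, 11}
A = {3, 5, 7, 10}, B = {1, 3, 7, 11}
A ∪ B = {1, 3, 5, 7, 10, 11}
(A ∪ B)' = U \ (A ∪ B) = {2, 4, 6, 8, 9}
Verification via A' ∩ B': A' = {1, 2, 4, 6, 8, 9, 11}, B' = {2, 4, 5, 6, 8, 9, 10}
A' ∩ B' = {2, 4, 6, 8, 9} ✓

{2, 4, 6, 8, 9}


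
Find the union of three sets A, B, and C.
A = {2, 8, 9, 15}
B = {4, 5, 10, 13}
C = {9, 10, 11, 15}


Set A = {2, 8, 9, 15}
Set B = {4, 5, 10, 13}
Set C = {9, 10, 11, 15}
First, A ∪ B = {2, 4, 5, 8, 9, 10, 13, 15}
Then, (A ∪ B) ∪ C = {2, 4, 5, 8, 9, 10, 11, 13, 15}

{2, 4, 5, 8, 9, 10, 11, 13, 15}


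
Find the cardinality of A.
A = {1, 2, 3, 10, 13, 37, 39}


Set A = {1, 2, 3, 10, 13, 37, 39}
Listing elements: 1, 2, 3, 10, 13, 37, 39
Counting: 7 elements
|A| = 7

7


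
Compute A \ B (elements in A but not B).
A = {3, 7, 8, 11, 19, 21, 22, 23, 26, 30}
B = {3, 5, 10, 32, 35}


Set A = {3, 7, 8, 11, 19, 21, 22, 23, 26, 30}
Set B = {3, 5, 10, 32, 35}
A \ B includes elements in A that are not in B.
Check each element of A:
3 (in B, remove), 7 (not in B, keep), 8 (not in B, keep), 11 (not in B, keep), 19 (not in B, keep), 21 (not in B, keep), 22 (not in B, keep), 23 (not in B, keep), 26 (not in B, keep), 30 (not in B, keep)
A \ B = {7, 8, 11, 19, 21, 22, 23, 26, 30}

{7, 8, 11, 19, 21, 22, 23, 26, 30}


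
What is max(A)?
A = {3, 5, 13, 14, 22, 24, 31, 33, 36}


Set A = {3, 5, 13, 14, 22, 24, 31, 33, 36}
Elements in ascending order: 3, 5, 13, 14, 22, 24, 31, 33, 36
The largest element is 36.

36


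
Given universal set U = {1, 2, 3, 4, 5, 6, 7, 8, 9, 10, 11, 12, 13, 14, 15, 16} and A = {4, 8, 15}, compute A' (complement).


Universal set U = {1, 2, 3, 4, 5, 6, 7, 8, 9, 10, 11, 12, 13, 14, 15, 16}
Set A = {4, 8, 15}
A' = U \ A = elements in U but not in A
Checking each element of U:
1 (not in A, include), 2 (not in A, include), 3 (not in A, include), 4 (in A, exclude), 5 (not in A, include), 6 (not in A, include), 7 (not in A, include), 8 (in A, exclude), 9 (not in A, include), 10 (not in A, include), 11 (not in A, include), 12 (not in A, include), 13 (not in A, include), 14 (not in A, include), 15 (in A, exclude), 16 (not in A, include)
A' = {1, 2, 3, 5, 6, 7, 9, 10, 11, 12, 13, 14, 16}

{1, 2, 3, 5, 6, 7, 9, 10, 11, 12, 13, 14, 16}


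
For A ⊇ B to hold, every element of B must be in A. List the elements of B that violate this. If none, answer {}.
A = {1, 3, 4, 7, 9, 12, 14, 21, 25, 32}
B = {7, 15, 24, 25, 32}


Set A = {1, 3, 4, 7, 9, 12, 14, 21, 25, 32}
Set B = {7, 15, 24, 25, 32}
Check each element of B against A:
7 ∈ A, 15 ∉ A (include), 24 ∉ A (include), 25 ∈ A, 32 ∈ A
Elements of B not in A: {15, 24}

{15, 24}


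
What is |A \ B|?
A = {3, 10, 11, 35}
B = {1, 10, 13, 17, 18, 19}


Set A = {3, 10, 11, 35}
Set B = {1, 10, 13, 17, 18, 19}
A \ B = {3, 11, 35}
|A \ B| = 3

3


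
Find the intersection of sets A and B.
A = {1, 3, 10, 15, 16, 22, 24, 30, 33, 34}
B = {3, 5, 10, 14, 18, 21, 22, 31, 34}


Set A = {1, 3, 10, 15, 16, 22, 24, 30, 33, 34}
Set B = {3, 5, 10, 14, 18, 21, 22, 31, 34}
A ∩ B includes only elements in both sets.
Check each element of A against B:
1 ✗, 3 ✓, 10 ✓, 15 ✗, 16 ✗, 22 ✓, 24 ✗, 30 ✗, 33 ✗, 34 ✓
A ∩ B = {3, 10, 22, 34}

{3, 10, 22, 34}


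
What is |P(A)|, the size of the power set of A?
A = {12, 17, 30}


Set A = {12, 17, 30}
|A| = 3
The power set P(A) contains all subsets of A.
|P(A)| = 2^|A| = 2^3 = 8

8


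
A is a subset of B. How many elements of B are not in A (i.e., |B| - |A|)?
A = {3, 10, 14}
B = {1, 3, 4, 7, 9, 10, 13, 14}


Set A = {3, 10, 14}, |A| = 3
Set B = {1, 3, 4, 7, 9, 10, 13, 14}, |B| = 8
Since A ⊆ B: B \ A = {1, 4, 7, 9, 13}
|B| - |A| = 8 - 3 = 5

5
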